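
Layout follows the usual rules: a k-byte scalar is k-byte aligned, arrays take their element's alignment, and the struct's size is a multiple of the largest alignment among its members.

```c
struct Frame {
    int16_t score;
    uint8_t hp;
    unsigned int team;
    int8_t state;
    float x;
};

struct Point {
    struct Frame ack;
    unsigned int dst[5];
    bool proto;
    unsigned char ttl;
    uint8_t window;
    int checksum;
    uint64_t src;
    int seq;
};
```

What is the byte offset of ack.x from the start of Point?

12

Frame: 0..2  score  (2B, 2-aligned); 2..3  hp  (1B, 1-aligned); 3..4  -- padding (1B); 4..8  team  (4B, 4-aligned); 8..9  state  (1B, 1-aligned); 9..12  -- padding (3B); 12..16  x  (4B, 4-aligned); sizeof = 16, alignof = 4
0..16  ack  (16B, 4-aligned)
within Frame: x at 12
0 + 12 = 12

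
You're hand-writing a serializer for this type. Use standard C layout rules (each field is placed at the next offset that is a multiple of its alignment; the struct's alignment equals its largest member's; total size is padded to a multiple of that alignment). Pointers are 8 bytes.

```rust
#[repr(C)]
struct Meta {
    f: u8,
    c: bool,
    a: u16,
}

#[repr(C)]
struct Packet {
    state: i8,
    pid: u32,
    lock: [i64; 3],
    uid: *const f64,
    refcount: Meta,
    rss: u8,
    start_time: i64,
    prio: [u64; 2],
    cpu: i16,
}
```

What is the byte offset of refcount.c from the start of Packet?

Meta: @0: f [1B, align 1] → 1; @1: c [1B, align 1] → 2; @2: a [2B, align 2] → 4; size 4, align 2
@0: state [1B, align 1] → 1
+3 pad (align 4)
@4: pid [4B, align 4] → 8
@8: lock [24B, align 8] → 32
@32: uid [8B, align 8] → 40
@40: refcount [4B, align 2] → 44
within Meta: c at 1
40 + 1 = 41

41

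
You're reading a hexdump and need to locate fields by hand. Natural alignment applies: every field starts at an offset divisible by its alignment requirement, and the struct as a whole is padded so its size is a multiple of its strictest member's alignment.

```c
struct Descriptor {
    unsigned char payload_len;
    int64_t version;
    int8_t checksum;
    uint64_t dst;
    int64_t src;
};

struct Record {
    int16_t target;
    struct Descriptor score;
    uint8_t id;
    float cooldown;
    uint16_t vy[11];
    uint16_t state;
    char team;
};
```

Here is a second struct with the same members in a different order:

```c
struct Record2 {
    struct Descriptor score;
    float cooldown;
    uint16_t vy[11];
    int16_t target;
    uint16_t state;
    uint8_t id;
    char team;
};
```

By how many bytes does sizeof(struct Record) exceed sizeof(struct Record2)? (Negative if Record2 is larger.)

16

Descriptor: @0: payload_len [1B, align 1] → 1; +7 pad (align 8); @8: version [8B, align 8] → 16; @16: checksum [1B, align 1] → 17; +7 pad (align 8); @24: dst [8B, align 8] → 32; @32: src [8B, align 8] → 40; size 40, align 8
@0: target [2B, align 2] → 2
+6 pad (align 8)
@8: score [40B, align 8] → 48
@48: id [1B, align 1] → 49
+3 pad (align 4)
@52: cooldown [4B, align 4] → 56
@56: vy [22B, align 2] → 78
@78: state [2B, align 2] → 80
@80: team [1B, align 1] → 81
+7 tail pad (align 8)
size 88, align 8
— Record2 —
@0: score [40B, align 8] → 40
@40: cooldown [4B, align 4] → 44
@44: vy [22B, align 2] → 66
@66: target [2B, align 2] → 68
@68: state [2B, align 2] → 70
@70: id [1B, align 1] → 71
@71: team [1B, align 1] → 72
size 72, align 8
88 − 72 = 16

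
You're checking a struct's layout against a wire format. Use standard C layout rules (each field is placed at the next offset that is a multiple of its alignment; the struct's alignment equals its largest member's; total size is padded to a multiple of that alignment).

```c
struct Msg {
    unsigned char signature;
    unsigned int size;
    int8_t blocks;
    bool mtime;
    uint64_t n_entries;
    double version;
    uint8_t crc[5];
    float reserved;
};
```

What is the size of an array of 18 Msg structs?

864

@0: signature [1B, align 1] → 1
+3 pad (align 4)
@4: size [4B, align 4] → 8
@8: blocks [1B, align 1] → 9
@9: mtime [1B, align 1] → 10
+6 pad (align 8)
@16: n_entries [8B, align 8] → 24
@24: version [8B, align 8] → 32
@32: crc [5B, align 1] → 37
+3 pad (align 4)
@40: reserved [4B, align 4] → 44
+4 tail pad (align 8)
size 48, align 8
array of 18: 18 × 48 = 864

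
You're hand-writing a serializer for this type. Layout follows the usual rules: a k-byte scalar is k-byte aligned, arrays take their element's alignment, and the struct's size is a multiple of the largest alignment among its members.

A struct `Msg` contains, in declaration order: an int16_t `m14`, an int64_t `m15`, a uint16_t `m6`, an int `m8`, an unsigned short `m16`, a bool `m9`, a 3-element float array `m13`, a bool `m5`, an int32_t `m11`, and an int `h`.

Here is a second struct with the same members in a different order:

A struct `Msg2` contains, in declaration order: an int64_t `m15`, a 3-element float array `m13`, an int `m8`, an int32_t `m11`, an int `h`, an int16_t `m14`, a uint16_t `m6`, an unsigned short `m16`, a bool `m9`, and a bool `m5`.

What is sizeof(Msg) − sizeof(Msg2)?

@0: m14 [2B, align 2] → 2
+6 pad (align 8)
@8: m15 [8B, align 8] → 16
@16: m6 [2B, align 2] → 18
+2 pad (align 4)
@20: m8 [4B, align 4] → 24
@24: m16 [2B, align 2] → 26
@26: m9 [1B, align 1] → 27
+1 pad (align 4)
@28: m13 [12B, align 4] → 40
@40: m5 [1B, align 1] → 41
+3 pad (align 4)
@44: m11 [4B, align 4] → 48
@48: h [4B, align 4] → 52
+4 tail pad (align 8)
size 56, align 8
— Msg2 —
@0: m15 [8B, align 8] → 8
@8: m13 [12B, align 4] → 20
@20: m8 [4B, align 4] → 24
@24: m11 [4B, align 4] → 28
@28: h [4B, align 4] → 32
@32: m14 [2B, align 2] → 34
@34: m6 [2B, align 2] → 36
@36: m16 [2B, align 2] → 38
@38: m9 [1B, align 1] → 39
@39: m5 [1B, align 1] → 40
size 40, align 8
56 − 40 = 16

16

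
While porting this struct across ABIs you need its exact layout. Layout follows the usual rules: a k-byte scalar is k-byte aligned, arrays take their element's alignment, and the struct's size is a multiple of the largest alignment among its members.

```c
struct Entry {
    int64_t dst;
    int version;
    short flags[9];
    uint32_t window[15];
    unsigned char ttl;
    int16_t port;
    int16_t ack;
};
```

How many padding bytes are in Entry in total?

9

0..8  dst  (8B, 8-aligned)
8..12  version  (4B, 4-aligned)
12..30  flags  (18B, 2-aligned)
30..32  -- padding (2B)
32..92  window  (60B, 4-aligned)
92..93  ttl  (1B, 1-aligned)
93..94  -- padding (1B)
94..96  port  (2B, 2-aligned)
96..98  ack  (2B, 2-aligned)
98..104  -- tail padding (6B)
sizeof = 104, alignof = 8
data bytes 95, size 104 → padding 9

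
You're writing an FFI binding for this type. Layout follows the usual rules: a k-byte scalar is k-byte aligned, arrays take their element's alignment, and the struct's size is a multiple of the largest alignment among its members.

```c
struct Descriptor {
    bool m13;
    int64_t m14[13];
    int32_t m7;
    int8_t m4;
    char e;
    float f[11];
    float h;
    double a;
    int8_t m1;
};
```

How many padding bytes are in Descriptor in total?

m13 at 0 (size 1, align 1) → ends 1
pad 7 to align 8 for m14
m14 at 8 (size 104, align 8) → ends 112
m7 at 112 (size 4, align 4) → ends 116
m4 at 116 (size 1, align 1) → ends 117
e at 117 (size 1, align 1) → ends 118
pad 2 to align 4 for f
f at 120 (size 44, align 4) → ends 164
h at 164 (size 4, align 4) → ends 168
a at 168 (size 8, align 8) → ends 176
m1 at 176 (size 1, align 1) → ends 177
tail pad 7 to reach multiple of 8
total 184 bytes, alignment 8
data bytes 168, size 184 → padding 16

16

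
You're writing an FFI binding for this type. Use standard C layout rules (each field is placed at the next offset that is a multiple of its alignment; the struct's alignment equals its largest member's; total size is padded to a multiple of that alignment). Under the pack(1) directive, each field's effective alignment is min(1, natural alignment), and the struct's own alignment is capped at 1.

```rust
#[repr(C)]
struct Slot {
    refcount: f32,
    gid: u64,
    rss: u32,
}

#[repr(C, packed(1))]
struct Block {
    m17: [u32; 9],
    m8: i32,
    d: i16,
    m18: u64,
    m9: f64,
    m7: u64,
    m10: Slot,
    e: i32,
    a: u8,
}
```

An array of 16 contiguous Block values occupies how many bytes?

1520

Slot: refcount at 0 (size 4, align 4) → ends 4; pad 4 to align 8 for gid; gid at 8 (size 8, align 8) → ends 16; rss at 16 (size 4, align 4) → ends 20; tail pad 4 to reach multiple of 8; total 24 bytes, alignment 8
m17 at 0 (size 36, align 1) → ends 36
m8 at 36 (size 4, align 1) → ends 40
d at 40 (size 2, align 1) → ends 42
m18 at 42 (size 8, align 1) → ends 50
m9 at 50 (size 8, align 1) → ends 58
m7 at 58 (size 8, align 1) → ends 66
m10 at 66 (size 24, align 1) → ends 90
e at 90 (size 4, align 1) → ends 94
a at 94 (size 1, align 1) → ends 95
total 95 bytes, alignment 1
array of 16: 16 × 95 = 1520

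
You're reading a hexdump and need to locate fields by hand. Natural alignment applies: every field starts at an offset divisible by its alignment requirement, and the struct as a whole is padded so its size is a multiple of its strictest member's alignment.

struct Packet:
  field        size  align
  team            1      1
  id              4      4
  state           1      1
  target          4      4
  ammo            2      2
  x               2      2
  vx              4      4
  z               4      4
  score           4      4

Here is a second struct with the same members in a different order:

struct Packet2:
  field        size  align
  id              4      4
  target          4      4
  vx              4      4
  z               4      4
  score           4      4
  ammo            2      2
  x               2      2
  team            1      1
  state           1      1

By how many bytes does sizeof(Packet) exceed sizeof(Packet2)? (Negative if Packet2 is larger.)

4

0..1  team  (1B, 1-aligned)
1..4  -- padding (3B)
4..8  id  (4B, 4-aligned)
8..9  state  (1B, 1-aligned)
9..12  -- padding (3B)
12..16  target  (4B, 4-aligned)
16..18  ammo  (2B, 2-aligned)
18..20  x  (2B, 2-aligned)
20..24  vx  (4B, 4-aligned)
24..28  z  (4B, 4-aligned)
28..32  score  (4B, 4-aligned)
sizeof = 32, alignof = 4
— Packet2 —
0..4  id  (4B, 4-aligned)
4..8  target  (4B, 4-aligned)
8..12  vx  (4B, 4-aligned)
12..16  z  (4B, 4-aligned)
16..20  score  (4B, 4-aligned)
20..22  ammo  (2B, 2-aligned)
22..24  x  (2B, 2-aligned)
24..25  team  (1B, 1-aligned)
25..26  state  (1B, 1-aligned)
26..28  -- tail padding (2B)
sizeof = 28, alignof = 4
32 − 28 = 4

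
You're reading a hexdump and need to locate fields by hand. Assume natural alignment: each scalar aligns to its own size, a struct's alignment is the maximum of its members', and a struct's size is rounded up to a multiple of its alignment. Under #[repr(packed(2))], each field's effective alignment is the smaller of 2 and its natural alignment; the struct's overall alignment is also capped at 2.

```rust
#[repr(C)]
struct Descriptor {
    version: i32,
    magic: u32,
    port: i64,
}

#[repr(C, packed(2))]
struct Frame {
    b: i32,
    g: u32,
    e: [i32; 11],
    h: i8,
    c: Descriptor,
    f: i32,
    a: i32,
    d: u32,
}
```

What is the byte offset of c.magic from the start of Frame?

Descriptor: version at 0 (size 4, align 4) → ends 4; magic at 4 (size 4, align 4) → ends 8; port at 8 (size 8, align 8) → ends 16; total 16 bytes, alignment 8
b at 0 (size 4, align 2) → ends 4
g at 4 (size 4, align 2) → ends 8
e at 8 (size 44, align 2) → ends 52
h at 52 (size 1, align 1) → ends 53
pad 1 to align 2 for c
c at 54 (size 16, align 2) → ends 70
within Descriptor: magic at 4
54 + 4 = 58

58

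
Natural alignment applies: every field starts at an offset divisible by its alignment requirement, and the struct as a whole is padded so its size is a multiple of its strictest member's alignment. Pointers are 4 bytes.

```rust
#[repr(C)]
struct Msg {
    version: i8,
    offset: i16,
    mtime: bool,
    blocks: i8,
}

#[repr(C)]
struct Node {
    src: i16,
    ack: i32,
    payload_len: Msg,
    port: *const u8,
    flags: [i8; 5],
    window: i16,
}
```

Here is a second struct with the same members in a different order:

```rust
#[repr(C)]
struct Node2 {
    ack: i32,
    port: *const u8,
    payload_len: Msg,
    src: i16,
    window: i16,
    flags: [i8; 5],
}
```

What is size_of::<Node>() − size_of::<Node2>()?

Msg: @0: version [1B, align 1] → 1; +1 pad (align 2); @2: offset [2B, align 2] → 4; @4: mtime [1B, align 1] → 5; @5: blocks [1B, align 1] → 6; size 6, align 2
@0: src [2B, align 2] → 2
+2 pad (align 4)
@4: ack [4B, align 4] → 8
@8: payload_len [6B, align 2] → 14
+2 pad (align 4)
@16: port [4B, align 4] → 20
@20: flags [5B, align 1] → 25
+1 pad (align 2)
@26: window [2B, align 2] → 28
size 28, align 4
— Node2 —
@0: ack [4B, align 4] → 4
@4: port [4B, align 4] → 8
@8: payload_len [6B, align 2] → 14
@14: src [2B, align 2] → 16
@16: window [2B, align 2] → 18
@18: flags [5B, align 1] → 23
+1 tail pad (align 4)
size 24, align 4
28 − 24 = 4

4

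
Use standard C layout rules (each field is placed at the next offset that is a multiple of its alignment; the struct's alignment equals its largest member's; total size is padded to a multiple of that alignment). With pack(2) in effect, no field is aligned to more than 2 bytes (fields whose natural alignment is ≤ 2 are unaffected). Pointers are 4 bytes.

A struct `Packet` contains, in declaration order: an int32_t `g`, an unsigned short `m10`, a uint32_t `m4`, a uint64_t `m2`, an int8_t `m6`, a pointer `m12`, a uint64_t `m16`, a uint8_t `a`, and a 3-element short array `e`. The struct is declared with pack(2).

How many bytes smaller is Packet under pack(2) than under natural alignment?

natural layout:
  0..4  g  (4B, 4-aligned)
  4..6  m10  (2B, 2-aligned)
  6..8  -- padding (2B)
  8..12  m4  (4B, 4-aligned)
  12..16  -- padding (4B)
  16..24  m2  (8B, 8-aligned)
  24..25  m6  (1B, 1-aligned)
  25..28  -- padding (3B)
  28..32  m12  (4B, 4-aligned)
  32..40  m16  (8B, 8-aligned)
  40..41  a  (1B, 1-aligned)
  41..42  -- padding (1B)
  42..48  e  (6B, 2-aligned)
  sizeof = 48, alignof = 8
packed(2) layout:
  0..4  g  (4B, 2-aligned)
  4..6  m10  (2B, 2-aligned)
  6..10  m4  (4B, 2-aligned)
  10..18  m2  (8B, 2-aligned)
  18..19  m6  (1B, 1-aligned)
  19..20  -- padding (1B)
  20..24  m12  (4B, 2-aligned)
  24..32  m16  (8B, 2-aligned)
  32..33  a  (1B, 1-aligned)
  33..34  -- padding (1B)
  34..40  e  (6B, 2-aligned)
  sizeof = 40, alignof = 2
48 − 40 = 8

8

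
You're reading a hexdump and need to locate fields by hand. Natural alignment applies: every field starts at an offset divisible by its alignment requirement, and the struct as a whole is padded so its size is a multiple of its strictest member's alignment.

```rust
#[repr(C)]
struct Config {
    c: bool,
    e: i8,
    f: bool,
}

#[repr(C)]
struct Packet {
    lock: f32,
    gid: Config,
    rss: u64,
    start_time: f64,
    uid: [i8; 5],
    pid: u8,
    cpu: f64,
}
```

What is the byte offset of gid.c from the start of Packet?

4

Config: @0: c [1B, align 1] → 1; @1: e [1B, align 1] → 2; @2: f [1B, align 1] → 3; size 3, align 1
@0: lock [4B, align 4] → 4
@4: gid [3B, align 1] → 7
within Config: c at 0
4 + 0 = 4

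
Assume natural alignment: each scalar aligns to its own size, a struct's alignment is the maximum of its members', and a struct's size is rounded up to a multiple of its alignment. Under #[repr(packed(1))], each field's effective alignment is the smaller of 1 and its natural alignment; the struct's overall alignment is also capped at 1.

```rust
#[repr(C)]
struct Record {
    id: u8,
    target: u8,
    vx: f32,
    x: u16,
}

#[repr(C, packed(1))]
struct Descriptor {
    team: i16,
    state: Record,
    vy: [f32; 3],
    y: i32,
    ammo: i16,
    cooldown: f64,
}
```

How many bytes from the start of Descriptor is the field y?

Record: 0..1  id  (1B, 1-aligned); 1..2  target  (1B, 1-aligned); 2..4  -- padding (2B); 4..8  vx  (4B, 4-aligned); 8..10  x  (2B, 2-aligned); 10..12  -- tail padding (2B); sizeof = 12, alignof = 4
0..2  team  (2B, 1-aligned)
2..14  state  (12B, 1-aligned)
14..26  vy  (12B, 1-aligned)
26..30  y  (4B, 1-aligned)

26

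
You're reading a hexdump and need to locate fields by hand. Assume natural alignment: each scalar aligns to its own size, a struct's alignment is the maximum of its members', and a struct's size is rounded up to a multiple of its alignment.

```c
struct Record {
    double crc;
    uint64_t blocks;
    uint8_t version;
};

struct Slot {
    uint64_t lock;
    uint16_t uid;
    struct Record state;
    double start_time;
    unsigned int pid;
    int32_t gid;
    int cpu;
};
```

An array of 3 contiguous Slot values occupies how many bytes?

192

Record: crc at 0 (size 8, align 8) → ends 8; blocks at 8 (size 8, align 8) → ends 16; version at 16 (size 1, align 1) → ends 17; tail pad 7 to reach multiple of 8; total 24 bytes, alignment 8
lock at 0 (size 8, align 8) → ends 8
uid at 8 (size 2, align 2) → ends 10
pad 6 to align 8 for state
state at 16 (size 24, align 8) → ends 40
start_time at 40 (size 8, align 8) → ends 48
pid at 48 (size 4, align 4) → ends 52
gid at 52 (size 4, align 4) → ends 56
cpu at 56 (size 4, align 4) → ends 60
tail pad 4 to reach multiple of 8
total 64 bytes, alignment 8
array of 3: 3 × 64 = 192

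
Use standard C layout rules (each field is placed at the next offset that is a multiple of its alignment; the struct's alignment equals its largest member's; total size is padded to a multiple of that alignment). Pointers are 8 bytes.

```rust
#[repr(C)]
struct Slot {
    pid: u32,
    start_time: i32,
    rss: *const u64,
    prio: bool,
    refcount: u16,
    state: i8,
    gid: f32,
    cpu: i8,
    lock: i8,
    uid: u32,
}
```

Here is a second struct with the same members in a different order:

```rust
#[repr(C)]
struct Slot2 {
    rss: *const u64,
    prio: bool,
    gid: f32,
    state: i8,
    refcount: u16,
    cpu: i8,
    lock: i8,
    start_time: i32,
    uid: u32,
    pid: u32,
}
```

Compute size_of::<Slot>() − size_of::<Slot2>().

@0: pid [4B, align 4] → 4
@4: start_time [4B, align 4] → 8
@8: rss [8B, align 8] → 16
@16: prio [1B, align 1] → 17
+1 pad (align 2)
@18: refcount [2B, align 2] → 20
@20: state [1B, align 1] → 21
+3 pad (align 4)
@24: gid [4B, align 4] → 28
@28: cpu [1B, align 1] → 29
@29: lock [1B, align 1] → 30
+2 pad (align 4)
@32: uid [4B, align 4] → 36
+4 tail pad (align 8)
size 40, align 8
— Slot2 —
@0: rss [8B, align 8] → 8
@8: prio [1B, align 1] → 9
+3 pad (align 4)
@12: gid [4B, align 4] → 16
@16: state [1B, align 1] → 17
+1 pad (align 2)
@18: refcount [2B, align 2] → 20
@20: cpu [1B, align 1] → 21
@21: lock [1B, align 1] → 22
+2 pad (align 4)
@24: start_time [4B, align 4] → 28
@28: uid [4B, align 4] → 32
@32: pid [4B, align 4] → 36
+4 tail pad (align 8)
size 40, align 8
40 − 40 = 0

0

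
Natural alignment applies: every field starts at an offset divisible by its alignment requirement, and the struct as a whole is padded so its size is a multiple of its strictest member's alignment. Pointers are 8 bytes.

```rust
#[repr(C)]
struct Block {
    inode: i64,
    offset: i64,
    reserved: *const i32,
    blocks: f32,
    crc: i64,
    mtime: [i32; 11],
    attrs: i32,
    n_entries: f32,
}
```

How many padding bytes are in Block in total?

8

@0: inode [8B, align 8] → 8
@8: offset [8B, align 8] → 16
@16: reserved [8B, align 8] → 24
@24: blocks [4B, align 4] → 28
+4 pad (align 8)
@32: crc [8B, align 8] → 40
@40: mtime [44B, align 4] → 84
@84: attrs [4B, align 4] → 88
@88: n_entries [4B, align 4] → 92
+4 tail pad (align 8)
size 96, align 8
data bytes 88, size 96 → padding 8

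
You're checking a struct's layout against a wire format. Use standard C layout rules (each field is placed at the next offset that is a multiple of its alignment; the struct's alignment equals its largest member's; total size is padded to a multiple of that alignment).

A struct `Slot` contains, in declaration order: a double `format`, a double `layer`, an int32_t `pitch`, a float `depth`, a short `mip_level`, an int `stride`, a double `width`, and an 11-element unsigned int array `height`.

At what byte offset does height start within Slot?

format at 0 (size 8, align 8) → ends 8
layer at 8 (size 8, align 8) → ends 16
pitch at 16 (size 4, align 4) → ends 20
depth at 20 (size 4, align 4) → ends 24
mip_level at 24 (size 2, align 2) → ends 26
pad 2 to align 4 for stride
stride at 28 (size 4, align 4) → ends 32
width at 32 (size 8, align 8) → ends 40
height at 40 (size 44, align 4) → ends 84

40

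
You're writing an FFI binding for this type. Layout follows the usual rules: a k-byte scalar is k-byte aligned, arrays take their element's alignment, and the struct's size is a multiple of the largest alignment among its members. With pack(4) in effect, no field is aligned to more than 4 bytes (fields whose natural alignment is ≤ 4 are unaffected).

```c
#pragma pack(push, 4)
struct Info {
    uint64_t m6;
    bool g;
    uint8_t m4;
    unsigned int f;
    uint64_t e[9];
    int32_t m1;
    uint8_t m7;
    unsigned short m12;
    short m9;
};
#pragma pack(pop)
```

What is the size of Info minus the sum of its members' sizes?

5

0..8  m6  (8B, 4-aligned)
8..9  g  (1B, 1-aligned)
9..10  m4  (1B, 1-aligned)
10..12  -- padding (2B)
12..16  f  (4B, 4-aligned)
16..88  e  (72B, 4-aligned)
88..92  m1  (4B, 4-aligned)
92..93  m7  (1B, 1-aligned)
93..94  -- padding (1B)
94..96  m12  (2B, 2-aligned)
96..98  m9  (2B, 2-aligned)
98..100  -- tail padding (2B)
sizeof = 100, alignof = 4
data bytes 95, size 100 → padding 5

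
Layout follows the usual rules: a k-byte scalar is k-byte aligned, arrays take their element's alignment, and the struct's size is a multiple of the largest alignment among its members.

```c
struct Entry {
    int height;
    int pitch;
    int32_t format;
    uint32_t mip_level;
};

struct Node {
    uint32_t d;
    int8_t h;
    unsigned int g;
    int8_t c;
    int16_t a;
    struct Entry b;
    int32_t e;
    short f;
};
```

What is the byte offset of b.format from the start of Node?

24

Entry: 0..4  height  (4B, 4-aligned); 4..8  pitch  (4B, 4-aligned); 8..12  format  (4B, 4-aligned); 12..16  mip_level  (4B, 4-aligned); sizeof = 16, alignof = 4
0..4  d  (4B, 4-aligned)
4..5  h  (1B, 1-aligned)
5..8  -- padding (3B)
8..12  g  (4B, 4-aligned)
12..13  c  (1B, 1-aligned)
13..14  -- padding (1B)
14..16  a  (2B, 2-aligned)
16..32  b  (16B, 4-aligned)
within Entry: format at 8
16 + 8 = 24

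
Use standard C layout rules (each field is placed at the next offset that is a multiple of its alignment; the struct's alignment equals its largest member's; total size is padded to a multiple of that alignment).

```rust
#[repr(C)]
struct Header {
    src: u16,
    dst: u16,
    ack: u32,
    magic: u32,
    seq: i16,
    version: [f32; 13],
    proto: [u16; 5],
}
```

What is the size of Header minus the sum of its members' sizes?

@0: src [2B, align 2] → 2
@2: dst [2B, align 2] → 4
@4: ack [4B, align 4] → 8
@8: magic [4B, align 4] → 12
@12: seq [2B, align 2] → 14
+2 pad (align 4)
@16: version [52B, align 4] → 68
@68: proto [10B, align 2] → 78
+2 tail pad (align 4)
size 80, align 4
data bytes 76, size 80 → padding 4

4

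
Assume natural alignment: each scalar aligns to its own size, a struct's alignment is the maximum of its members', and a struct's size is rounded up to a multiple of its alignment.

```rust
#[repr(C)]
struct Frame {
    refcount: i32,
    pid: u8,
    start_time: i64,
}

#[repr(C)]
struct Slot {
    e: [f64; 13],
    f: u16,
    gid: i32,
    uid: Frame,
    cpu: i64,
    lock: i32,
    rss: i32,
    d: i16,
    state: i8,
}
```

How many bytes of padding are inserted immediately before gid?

Frame: 0..4  refcount  (4B, 4-aligned); 4..5  pid  (1B, 1-aligned); 5..8  -- padding (3B); 8..16  start_time  (8B, 8-aligned); sizeof = 16, alignof = 8
0..104  e  (104B, 8-aligned)
104..106  f  (2B, 2-aligned)
106..108  -- padding (2B)
108..112  gid  (4B, 4-aligned)

2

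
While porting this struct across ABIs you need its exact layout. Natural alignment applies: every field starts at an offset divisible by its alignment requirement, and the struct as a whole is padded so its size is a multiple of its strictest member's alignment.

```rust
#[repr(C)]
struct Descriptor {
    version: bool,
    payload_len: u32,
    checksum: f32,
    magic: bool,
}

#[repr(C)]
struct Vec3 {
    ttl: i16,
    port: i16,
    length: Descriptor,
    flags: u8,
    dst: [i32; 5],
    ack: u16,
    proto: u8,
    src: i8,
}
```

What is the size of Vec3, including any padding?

48 bytes

Descriptor: version at 0 (size 1, align 1) → ends 1; pad 3 to align 4 for payload_len; payload_len at 4 (size 4, align 4) → ends 8; checksum at 8 (size 4, align 4) → ends 12; magic at 12 (size 1, align 1) → ends 13; tail pad 3 to reach multiple of 4; total 16 bytes, alignment 4
ttl at 0 (size 2, align 2) → ends 2
port at 2 (size 2, align 2) → ends 4
length at 4 (size 16, align 4) → ends 20
flags at 20 (size 1, align 1) → ends 21
pad 3 to align 4 for dst
dst at 24 (size 20, align 4) → ends 44
ack at 44 (size 2, align 2) → ends 46
proto at 46 (size 1, align 1) → ends 47
src at 47 (size 1, align 1) → ends 48
total 48 bytes, alignment 4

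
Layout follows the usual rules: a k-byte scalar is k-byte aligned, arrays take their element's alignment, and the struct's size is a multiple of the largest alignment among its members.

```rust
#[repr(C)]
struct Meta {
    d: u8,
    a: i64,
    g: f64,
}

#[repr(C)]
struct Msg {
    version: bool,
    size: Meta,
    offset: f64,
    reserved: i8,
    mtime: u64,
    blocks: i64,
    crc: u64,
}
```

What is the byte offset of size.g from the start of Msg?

24

Meta: d at 0 (size 1, align 1) → ends 1; pad 7 to align 8 for a; a at 8 (size 8, align 8) → ends 16; g at 16 (size 8, align 8) → ends 24; total 24 bytes, alignment 8
version at 0 (size 1, align 1) → ends 1
pad 7 to align 8 for size
size at 8 (size 24, align 8) → ends 32
within Meta: g at 16
8 + 16 = 24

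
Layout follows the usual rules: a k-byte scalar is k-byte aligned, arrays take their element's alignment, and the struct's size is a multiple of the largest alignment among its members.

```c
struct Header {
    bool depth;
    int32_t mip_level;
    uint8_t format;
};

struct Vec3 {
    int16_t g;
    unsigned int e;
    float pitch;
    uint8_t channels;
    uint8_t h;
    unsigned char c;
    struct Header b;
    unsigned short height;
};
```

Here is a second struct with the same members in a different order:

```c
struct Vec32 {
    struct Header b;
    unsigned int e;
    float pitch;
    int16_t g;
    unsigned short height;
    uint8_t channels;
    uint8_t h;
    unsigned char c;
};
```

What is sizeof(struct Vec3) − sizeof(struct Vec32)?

Header: depth at 0 (size 1, align 1) → ends 1; pad 3 to align 4 for mip_level; mip_level at 4 (size 4, align 4) → ends 8; format at 8 (size 1, align 1) → ends 9; tail pad 3 to reach multiple of 4; total 12 bytes, alignment 4
g at 0 (size 2, align 2) → ends 2
pad 2 to align 4 for e
e at 4 (size 4, align 4) → ends 8
pitch at 8 (size 4, align 4) → ends 12
channels at 12 (size 1, align 1) → ends 13
h at 13 (size 1, align 1) → ends 14
c at 14 (size 1, align 1) → ends 15
pad 1 to align 4 for b
b at 16 (size 12, align 4) → ends 28
height at 28 (size 2, align 2) → ends 30
tail pad 2 to reach multiple of 4
total 32 bytes, alignment 4
— Vec32 —
b at 0 (size 12, align 4) → ends 12
e at 12 (size 4, align 4) → ends 16
pitch at 16 (size 4, align 4) → ends 20
g at 20 (size 2, align 2) → ends 22
height at 22 (size 2, align 2) → ends 24
channels at 24 (size 1, align 1) → ends 25
h at 25 (size 1, align 1) → ends 26
c at 26 (size 1, align 1) → ends 27
tail pad 1 to reach multiple of 4
total 28 bytes, alignment 4
32 − 28 = 4

4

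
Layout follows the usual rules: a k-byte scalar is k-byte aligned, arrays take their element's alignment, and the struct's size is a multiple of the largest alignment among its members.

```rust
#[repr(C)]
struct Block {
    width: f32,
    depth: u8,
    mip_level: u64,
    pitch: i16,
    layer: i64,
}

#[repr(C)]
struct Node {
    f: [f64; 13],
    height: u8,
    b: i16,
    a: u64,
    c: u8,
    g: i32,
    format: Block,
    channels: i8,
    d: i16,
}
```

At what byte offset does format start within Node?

128

Block: @0: width [4B, align 4] → 4; @4: depth [1B, align 1] → 5; +3 pad (align 8); @8: mip_level [8B, align 8] → 16; @16: pitch [2B, align 2] → 18; +6 pad (align 8); @24: layer [8B, align 8] → 32; size 32, align 8
@0: f [104B, align 8] → 104
@104: height [1B, align 1] → 105
+1 pad (align 2)
@106: b [2B, align 2] → 108
+4 pad (align 8)
@112: a [8B, align 8] → 120
@120: c [1B, align 1] → 121
+3 pad (align 4)
@124: g [4B, align 4] → 128
@128: format [32B, align 8] → 160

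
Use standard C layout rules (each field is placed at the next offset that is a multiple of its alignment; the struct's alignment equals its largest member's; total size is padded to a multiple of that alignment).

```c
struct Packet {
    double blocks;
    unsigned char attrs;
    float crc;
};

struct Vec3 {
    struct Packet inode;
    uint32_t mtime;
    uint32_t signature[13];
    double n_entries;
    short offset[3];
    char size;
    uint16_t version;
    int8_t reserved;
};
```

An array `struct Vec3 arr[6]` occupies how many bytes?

576

Packet: @0: blocks [8B, align 8] → 8; @8: attrs [1B, align 1] → 9; +3 pad (align 4); @12: crc [4B, align 4] → 16; size 16, align 8
@0: inode [16B, align 8] → 16
@16: mtime [4B, align 4] → 20
@20: signature [52B, align 4] → 72
@72: n_entries [8B, align 8] → 80
@80: offset [6B, align 2] → 86
@86: size [1B, align 1] → 87
+1 pad (align 2)
@88: version [2B, align 2] → 90
@90: reserved [1B, align 1] → 91
+5 tail pad (align 8)
size 96, align 8
array of 6: 6 × 96 = 576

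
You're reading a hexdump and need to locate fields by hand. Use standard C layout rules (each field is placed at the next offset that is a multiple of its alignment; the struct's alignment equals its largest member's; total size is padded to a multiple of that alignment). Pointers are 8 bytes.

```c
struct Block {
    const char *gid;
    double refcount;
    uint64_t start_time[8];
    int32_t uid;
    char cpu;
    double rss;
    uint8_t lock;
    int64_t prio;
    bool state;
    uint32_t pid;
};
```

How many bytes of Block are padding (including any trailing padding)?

13

0..8  gid  (8B, 8-aligned)
8..16  refcount  (8B, 8-aligned)
16..80  start_time  (64B, 8-aligned)
80..84  uid  (4B, 4-aligned)
84..85  cpu  (1B, 1-aligned)
85..88  -- padding (3B)
88..96  rss  (8B, 8-aligned)
96..97  lock  (1B, 1-aligned)
97..104  -- padding (7B)
104..112  prio  (8B, 8-aligned)
112..113  state  (1B, 1-aligned)
113..116  -- padding (3B)
116..120  pid  (4B, 4-aligned)
sizeof = 120, alignof = 8
data bytes 107, size 120 → padding 13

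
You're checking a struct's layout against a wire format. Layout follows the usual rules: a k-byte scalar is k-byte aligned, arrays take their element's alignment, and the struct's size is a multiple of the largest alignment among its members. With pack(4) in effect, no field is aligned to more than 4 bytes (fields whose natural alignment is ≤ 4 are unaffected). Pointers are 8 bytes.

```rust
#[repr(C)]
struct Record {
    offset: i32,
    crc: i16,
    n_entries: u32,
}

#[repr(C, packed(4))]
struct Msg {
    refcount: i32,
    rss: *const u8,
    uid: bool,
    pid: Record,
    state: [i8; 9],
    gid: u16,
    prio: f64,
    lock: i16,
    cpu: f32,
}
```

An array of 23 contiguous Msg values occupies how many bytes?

Record: offset at 0 (size 4, align 4) → ends 4; crc at 4 (size 2, align 2) → ends 6; pad 2 to align 4 for n_entries; n_entries at 8 (size 4, align 4) → ends 12; total 12 bytes, alignment 4
refcount at 0 (size 4, align 4) → ends 4
rss at 4 (size 8, align 4) → ends 12
uid at 12 (size 1, align 1) → ends 13
pad 3 to align 4 for pid
pid at 16 (size 12, align 4) → ends 28
state at 28 (size 9, align 1) → ends 37
pad 1 to align 2 for gid
gid at 38 (size 2, align 2) → ends 40
prio at 40 (size 8, align 4) → ends 48
lock at 48 (size 2, align 2) → ends 50
pad 2 to align 4 for cpu
cpu at 52 (size 4, align 4) → ends 56
total 56 bytes, alignment 4
array of 23: 23 × 56 = 1288

1288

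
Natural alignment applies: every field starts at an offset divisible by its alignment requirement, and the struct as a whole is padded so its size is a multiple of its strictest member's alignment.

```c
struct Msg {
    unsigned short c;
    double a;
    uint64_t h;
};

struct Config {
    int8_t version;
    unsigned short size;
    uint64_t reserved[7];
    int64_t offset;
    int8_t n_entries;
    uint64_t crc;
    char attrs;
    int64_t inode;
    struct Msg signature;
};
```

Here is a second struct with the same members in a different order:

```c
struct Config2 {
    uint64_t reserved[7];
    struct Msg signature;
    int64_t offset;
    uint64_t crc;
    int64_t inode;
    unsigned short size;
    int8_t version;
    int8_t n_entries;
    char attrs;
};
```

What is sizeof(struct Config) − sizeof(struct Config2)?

16

Msg: c at 0 (size 2, align 2) → ends 2; pad 6 to align 8 for a; a at 8 (size 8, align 8) → ends 16; h at 16 (size 8, align 8) → ends 24; total 24 bytes, alignment 8
version at 0 (size 1, align 1) → ends 1
pad 1 to align 2 for size
size at 2 (size 2, align 2) → ends 4
pad 4 to align 8 for reserved
reserved at 8 (size 56, align 8) → ends 64
offset at 64 (size 8, align 8) → ends 72
n_entries at 72 (size 1, align 1) → ends 73
pad 7 to align 8 for crc
crc at 80 (size 8, align 8) → ends 88
attrs at 88 (size 1, align 1) → ends 89
pad 7 to align 8 for inode
inode at 96 (size 8, align 8) → ends 104
signature at 104 (size 24, align 8) → ends 128
total 128 bytes, alignment 8
— Config2 —
reserved at 0 (size 56, align 8) → ends 56
signature at 56 (size 24, align 8) → ends 80
offset at 80 (size 8, align 8) → ends 88
crc at 88 (size 8, align 8) → ends 96
inode at 96 (size 8, align 8) → ends 104
size at 104 (size 2, align 2) → ends 106
version at 106 (size 1, align 1) → ends 107
n_entries at 107 (size 1, align 1) → ends 108
attrs at 108 (size 1, align 1) → ends 109
tail pad 3 to reach multiple of 8
total 112 bytes, alignment 8
128 − 112 = 16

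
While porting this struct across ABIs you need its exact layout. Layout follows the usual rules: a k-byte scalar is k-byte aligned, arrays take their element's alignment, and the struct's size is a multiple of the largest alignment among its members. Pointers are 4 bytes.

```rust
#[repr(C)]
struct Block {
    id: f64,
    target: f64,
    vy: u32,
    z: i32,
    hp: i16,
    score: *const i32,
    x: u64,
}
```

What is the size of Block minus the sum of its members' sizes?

2

@0: id [8B, align 8] → 8
@8: target [8B, align 8] → 16
@16: vy [4B, align 4] → 20
@20: z [4B, align 4] → 24
@24: hp [2B, align 2] → 26
+2 pad (align 4)
@28: score [4B, align 4] → 32
@32: x [8B, align 8] → 40
size 40, align 8
data bytes 38, size 40 → padding 2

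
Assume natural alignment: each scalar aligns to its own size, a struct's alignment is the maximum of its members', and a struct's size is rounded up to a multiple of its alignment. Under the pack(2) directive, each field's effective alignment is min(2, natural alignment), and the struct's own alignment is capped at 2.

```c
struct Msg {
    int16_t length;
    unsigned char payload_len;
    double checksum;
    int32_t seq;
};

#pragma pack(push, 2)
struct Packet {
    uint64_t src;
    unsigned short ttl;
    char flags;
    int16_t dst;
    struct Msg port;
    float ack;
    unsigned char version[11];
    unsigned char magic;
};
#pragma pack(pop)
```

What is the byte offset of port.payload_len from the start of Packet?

Msg: @0: length [2B, align 2] → 2; @2: payload_len [1B, align 1] → 3; +5 pad (align 8); @8: checksum [8B, align 8] → 16; @16: seq [4B, align 4] → 20; +4 tail pad (align 8); size 24, align 8
@0: src [8B, align 2] → 8
@8: ttl [2B, align 2] → 10
@10: flags [1B, align 1] → 11
+1 pad (align 2)
@12: dst [2B, align 2] → 14
@14: port [24B, align 2] → 38
within Msg: payload_len at 2
14 + 2 = 16

16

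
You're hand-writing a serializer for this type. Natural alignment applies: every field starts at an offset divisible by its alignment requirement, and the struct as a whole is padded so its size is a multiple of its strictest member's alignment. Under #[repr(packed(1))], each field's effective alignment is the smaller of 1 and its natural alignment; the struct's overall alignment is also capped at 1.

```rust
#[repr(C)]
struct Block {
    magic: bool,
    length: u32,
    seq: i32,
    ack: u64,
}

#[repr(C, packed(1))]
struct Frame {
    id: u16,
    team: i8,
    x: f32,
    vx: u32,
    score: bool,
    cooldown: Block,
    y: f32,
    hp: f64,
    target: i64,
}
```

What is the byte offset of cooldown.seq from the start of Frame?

20

Block: @0: magic [1B, align 1] → 1; +3 pad (align 4); @4: length [4B, align 4] → 8; @8: seq [4B, align 4] → 12; +4 pad (align 8); @16: ack [8B, align 8] → 24; size 24, align 8
@0: id [2B, align 1] → 2
@2: team [1B, align 1] → 3
@3: x [4B, align 1] → 7
@7: vx [4B, align 1] → 11
@11: score [1B, align 1] → 12
@12: cooldown [24B, align 1] → 36
within Block: seq at 8
12 + 8 = 20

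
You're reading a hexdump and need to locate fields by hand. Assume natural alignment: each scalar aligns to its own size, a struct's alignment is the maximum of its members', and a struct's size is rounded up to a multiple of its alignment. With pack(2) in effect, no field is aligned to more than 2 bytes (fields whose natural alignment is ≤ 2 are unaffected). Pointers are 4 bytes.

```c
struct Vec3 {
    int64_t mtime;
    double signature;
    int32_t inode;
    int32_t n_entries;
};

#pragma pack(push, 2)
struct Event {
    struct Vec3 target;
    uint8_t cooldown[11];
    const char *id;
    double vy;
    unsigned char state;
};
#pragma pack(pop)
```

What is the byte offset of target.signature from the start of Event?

8

Vec3: mtime at 0 (size 8, align 8) → ends 8; signature at 8 (size 8, align 8) → ends 16; inode at 16 (size 4, align 4) → ends 20; n_entries at 20 (size 4, align 4) → ends 24; total 24 bytes, alignment 8
target at 0 (size 24, align 2) → ends 24
within Vec3: signature at 8
0 + 8 = 8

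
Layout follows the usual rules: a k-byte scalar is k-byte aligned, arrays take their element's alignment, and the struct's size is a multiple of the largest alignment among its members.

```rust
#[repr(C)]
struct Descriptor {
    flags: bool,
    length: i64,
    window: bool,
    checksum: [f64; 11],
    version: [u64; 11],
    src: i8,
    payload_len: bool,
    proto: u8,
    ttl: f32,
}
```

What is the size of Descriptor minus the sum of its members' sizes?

0..1  flags  (1B, 1-aligned)
1..8  -- padding (7B)
8..16  length  (8B, 8-aligned)
16..17  window  (1B, 1-aligned)
17..24  -- padding (7B)
24..112  checksum  (88B, 8-aligned)
112..200  version  (88B, 8-aligned)
200..201  src  (1B, 1-aligned)
201..202  payload_len  (1B, 1-aligned)
202..203  proto  (1B, 1-aligned)
203..204  -- padding (1B)
204..208  ttl  (4B, 4-aligned)
sizeof = 208, alignof = 8
data bytes 193, size 208 → padding 15

15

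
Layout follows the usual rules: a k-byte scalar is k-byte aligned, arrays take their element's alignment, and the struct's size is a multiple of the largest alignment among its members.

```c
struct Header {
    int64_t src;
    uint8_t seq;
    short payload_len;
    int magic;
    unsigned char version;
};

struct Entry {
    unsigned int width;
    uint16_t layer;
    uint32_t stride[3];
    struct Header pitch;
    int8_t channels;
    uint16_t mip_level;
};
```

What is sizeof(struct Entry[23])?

1288

Header: src at 0 (size 8, align 8) → ends 8; seq at 8 (size 1, align 1) → ends 9; pad 1 to align 2 for payload_len; payload_len at 10 (size 2, align 2) → ends 12; magic at 12 (size 4, align 4) → ends 16; version at 16 (size 1, align 1) → ends 17; tail pad 7 to reach multiple of 8; total 24 bytes, alignment 8
width at 0 (size 4, align 4) → ends 4
layer at 4 (size 2, align 2) → ends 6
pad 2 to align 4 for stride
stride at 8 (size 12, align 4) → ends 20
pad 4 to align 8 for pitch
pitch at 24 (size 24, align 8) → ends 48
channels at 48 (size 1, align 1) → ends 49
pad 1 to align 2 for mip_level
mip_level at 50 (size 2, align 2) → ends 52
tail pad 4 to reach multiple of 8
total 56 bytes, alignment 8
array of 23: 23 × 56 = 1288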